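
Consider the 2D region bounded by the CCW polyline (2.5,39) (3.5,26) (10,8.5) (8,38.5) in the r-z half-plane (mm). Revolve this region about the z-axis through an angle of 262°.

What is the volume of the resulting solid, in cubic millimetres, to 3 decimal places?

Volume = 3379.272 mm³

Profile (r,z), 4 vertices: (2.5,39) (3.5,26) (10,8.5) (8,38.5)
edge 0: (2.5,39)→(3.5,26)  cross = 2.5·26 − 3.5·39 = -71.5000; (r_i+r_j)·cross = 6·-71.5000 = -429.0000
edge 1: (3.5,26)→(10,8.5)  cross = 3.5·8.5 − 10·26 = -230.2500; (r_i+r_j)·cross = 13.5·-230.2500 = -3108.3750
edge 2: (10,8.5)→(8,38.5)  cross = 10·38.5 − 8·8.5 = 317.0000; (r_i+r_j)·cross = 18·317.0000 = 5706.0000
edge 3: (8,38.5)→(2.5,39)  cross = 8·39 − 2.5·38.5 = 215.7500; (r_i+r_j)·cross = 10.5·215.7500 = 2265.3750
Σcross = 231.0000 → A = |Σcross|/2 = 115.5000 mm²
Σ(r_i+r_j)·cross = 4434.0000 → first moment M = |Σ|/6 = 739.0000
R_c = M/A = 739.0000/115.5000 = 6.3983 mm
θ = 262° = 4.572763 rad
V = θ·R_c·A = 4.572763·6.3983·115.5000 = 3379.272 mm³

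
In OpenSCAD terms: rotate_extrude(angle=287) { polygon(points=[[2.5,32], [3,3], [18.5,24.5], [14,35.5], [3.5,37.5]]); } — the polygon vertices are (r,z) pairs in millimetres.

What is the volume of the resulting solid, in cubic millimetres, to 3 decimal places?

Profile (r,z), 5 vertices: (2.5,32) (3,3) (18.5,24.5) (14,35.5) (3.5,37.5)
edge 0: (2.5,32)→(3,3)  cross = 2.5·3 − 3·32 = -88.5000; (r_i+r_j)·cross = 5.5·-88.5000 = -486.7500
edge 1: (3,3)→(18.5,24.5)  cross = 3·24.5 − 18.5·3 = 18.0000; (r_i+r_j)·cross = 21.5·18.0000 = 387.0000
edge 2: (18.5,24.5)→(14,35.5)  cross = 18.5·35.5 − 14·24.5 = 313.7500; (r_i+r_j)·cross = 32.5·313.7500 = 10196.8750
edge 3: (14,35.5)→(3.5,37.5)  cross = 14·37.5 − 3.5·35.5 = 400.7500; (r_i+r_j)·cross = 17.5·400.7500 = 7013.1250
edge 4: (3.5,37.5)→(2.5,32)  cross = 3.5·32 − 2.5·37.5 = 18.2500; (r_i+r_j)·cross = 6·18.2500 = 109.5000
Σcross = 662.2500 → A = |Σcross|/2 = 331.1250 mm²
Σ(r_i+r_j)·cross = 17219.7500 → first moment M = |Σ|/6 = 2869.9583
R_c = M/A = 2869.9583/331.1250 = 8.6673 mm
θ = 287° = 5.009095 rad
V = θ·R_c·A = 5.009095·8.6673·331.1250 = 14375.894 mm³

Volume = 14375.894 mm³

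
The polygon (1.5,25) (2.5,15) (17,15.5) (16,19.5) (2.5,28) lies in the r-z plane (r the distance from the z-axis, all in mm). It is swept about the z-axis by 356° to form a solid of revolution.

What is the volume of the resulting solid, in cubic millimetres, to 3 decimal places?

Volume = 6054.672 mm³

Profile (r,z), 5 vertices: (1.5,25) (2.5,15) (17,15.5) (16,19.5) (2.5,28)
edge 0: (1.5,25)→(2.5,15)  cross = 1.5·15 − 2.5·25 = -40.0000; (r_i+r_j)·cross = 4·-40.0000 = -160.0000
edge 1: (2.5,15)→(17,15.5)  cross = 2.5·15.5 − 17·15 = -216.2500; (r_i+r_j)·cross = 19.5·-216.2500 = -4216.8750
edge 2: (17,15.5)→(16,19.5)  cross = 17·19.5 − 16·15.5 = 83.5000; (r_i+r_j)·cross = 33·83.5000 = 2755.5000
edge 3: (16,19.5)→(2.5,28)  cross = 16·28 − 2.5·19.5 = 399.2500; (r_i+r_j)·cross = 18.5·399.2500 = 7386.1250
edge 4: (2.5,28)→(1.5,25)  cross = 2.5·25 − 1.5·28 = 20.5000; (r_i+r_j)·cross = 4·20.5000 = 82.0000
Σcross = 247.0000 → A = |Σcross|/2 = 123.5000 mm²
Σ(r_i+r_j)·cross = 5846.7500 → first moment M = |Σ|/6 = 974.4583
R_c = M/A = 974.4583/123.5000 = 7.8904 mm
θ = 356° = 6.213372 rad
V = θ·R_c·A = 6.213372·7.8904·123.5000 = 6054.672 mm³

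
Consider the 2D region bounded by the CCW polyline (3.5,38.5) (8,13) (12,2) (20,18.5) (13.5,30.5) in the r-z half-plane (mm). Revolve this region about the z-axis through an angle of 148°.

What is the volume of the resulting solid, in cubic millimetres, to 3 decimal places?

Profile (r,z), 5 vertices: (3.5,38.5) (8,13) (12,2) (20,18.5) (13.5,30.5)
edge 0: (3.5,38.5)→(8,13)  cross = 3.5·13 − 8·38.5 = -262.5000; (r_i+r_j)·cross = 11.5·-262.5000 = -3018.7500
edge 1: (8,13)→(12,2)  cross = 8·2 − 12·13 = -140.0000; (r_i+r_j)·cross = 20·-140.0000 = -2800.0000
edge 2: (12,2)→(20,18.5)  cross = 12·18.5 − 20·2 = 182.0000; (r_i+r_j)·cross = 32·182.0000 = 5824.0000
edge 3: (20,18.5)→(13.5,30.5)  cross = 20·30.5 − 13.5·18.5 = 360.2500; (r_i+r_j)·cross = 33.5·360.2500 = 12068.3750
edge 4: (13.5,30.5)→(3.5,38.5)  cross = 13.5·38.5 − 3.5·30.5 = 413.0000; (r_i+r_j)·cross = 17·413.0000 = 7021.0000
Σcross = 552.7500 → A = |Σcross|/2 = 276.3750 mm²
Σ(r_i+r_j)·cross = 19094.6250 → first moment M = |Σ|/6 = 3182.4375
R_c = M/A = 3182.4375/276.3750 = 11.5149 mm
θ = 148° = 2.583087 rad
V = θ·R_c·A = 2.583087·11.5149·276.3750 = 8220.514 mm³

Volume = 8220.514 mm³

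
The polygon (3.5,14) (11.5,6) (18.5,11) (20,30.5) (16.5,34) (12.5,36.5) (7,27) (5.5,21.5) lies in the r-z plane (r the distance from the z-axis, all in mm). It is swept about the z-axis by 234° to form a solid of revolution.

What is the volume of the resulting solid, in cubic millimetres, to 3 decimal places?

Profile (r,z), 8 vertices: (3.5,14) (11.5,6) (18.5,11) (20,30.5) (16.5,34) (12.5,36.5) (7,27) (5.5,21.5)
edge 0: (3.5,14)→(11.5,6)  cross = 3.5·6 − 11.5·14 = -140.0000; (r_i+r_j)·cross = 15·-140.0000 = -2100.0000
edge 1: (11.5,6)→(18.5,11)  cross = 11.5·11 − 18.5·6 = 15.5000; (r_i+r_j)·cross = 30·15.5000 = 465.0000
edge 2: (18.5,11)→(20,30.5)  cross = 18.5·30.5 − 20·11 = 344.2500; (r_i+r_j)·cross = 38.5·344.2500 = 13253.6250
edge 3: (20,30.5)→(16.5,34)  cross = 20·34 − 16.5·30.5 = 176.7500; (r_i+r_j)·cross = 36.5·176.7500 = 6451.3750
edge 4: (16.5,34)→(12.5,36.5)  cross = 16.5·36.5 − 12.5·34 = 177.2500; (r_i+r_j)·cross = 29·177.2500 = 5140.2500
edge 5: (12.5,36.5)→(7,27)  cross = 12.5·27 − 7·36.5 = 82.0000; (r_i+r_j)·cross = 19.5·82.0000 = 1599.0000
edge 6: (7,27)→(5.5,21.5)  cross = 7·21.5 − 5.5·27 = 2.0000; (r_i+r_j)·cross = 12.5·2.0000 = 25.0000
edge 7: (5.5,21.5)→(3.5,14)  cross = 5.5·14 − 3.5·21.5 = 1.7500; (r_i+r_j)·cross = 9·1.7500 = 15.7500
Σcross = 659.5000 → A = |Σcross|/2 = 329.7500 mm²
Σ(r_i+r_j)·cross = 24850.0000 → first moment M = |Σ|/6 = 4141.6667
R_c = M/A = 4141.6667/329.7500 = 12.5600 mm
θ = 234° = 4.084070 rad
V = θ·R_c·A = 4.084070·12.5600·329.7500 = 16914.858 mm³

Volume = 16914.858 mm³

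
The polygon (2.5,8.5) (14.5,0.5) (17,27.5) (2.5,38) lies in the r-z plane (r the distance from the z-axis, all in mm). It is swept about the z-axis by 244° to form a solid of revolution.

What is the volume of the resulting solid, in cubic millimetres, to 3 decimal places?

Profile (r,z), 4 vertices: (2.5,8.5) (14.5,0.5) (17,27.5) (2.5,38)
edge 0: (2.5,8.5)→(14.5,0.5)  cross = 2.5·0.5 − 14.5·8.5 = -122.0000; (r_i+r_j)·cross = 17·-122.0000 = -2074.0000
edge 1: (14.5,0.5)→(17,27.5)  cross = 14.5·27.5 − 17·0.5 = 390.2500; (r_i+r_j)·cross = 31.5·390.2500 = 12292.8750
edge 2: (17,27.5)→(2.5,38)  cross = 17·38 − 2.5·27.5 = 577.2500; (r_i+r_j)·cross = 19.5·577.2500 = 11256.3750
edge 3: (2.5,38)→(2.5,8.5)  cross = 2.5·8.5 − 2.5·38 = -73.7500; (r_i+r_j)·cross = 5·-73.7500 = -368.7500
Σcross = 771.7500 → A = |Σcross|/2 = 385.8750 mm²
Σ(r_i+r_j)·cross = 21106.5000 → first moment M = |Σ|/6 = 3517.7500
R_c = M/A = 3517.7500/385.8750 = 9.1163 mm
θ = 244° = 4.258603 rad
V = θ·R_c·A = 4.258603·9.1163·385.8750 = 14980.702 mm³

Volume = 14980.702 mm³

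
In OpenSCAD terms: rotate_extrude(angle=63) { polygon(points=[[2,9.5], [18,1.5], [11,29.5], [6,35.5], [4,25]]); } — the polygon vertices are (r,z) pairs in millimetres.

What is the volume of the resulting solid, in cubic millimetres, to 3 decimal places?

Volume = 2785.179 mm³

Profile (r,z), 5 vertices: (2,9.5) (18,1.5) (11,29.5) (6,35.5) (4,25)
edge 0: (2,9.5)→(18,1.5)  cross = 2·1.5 − 18·9.5 = -168.0000; (r_i+r_j)·cross = 20·-168.0000 = -3360.0000
edge 1: (18,1.5)→(11,29.5)  cross = 18·29.5 − 11·1.5 = 514.5000; (r_i+r_j)·cross = 29·514.5000 = 14920.5000
edge 2: (11,29.5)→(6,35.5)  cross = 11·35.5 − 6·29.5 = 213.5000; (r_i+r_j)·cross = 17·213.5000 = 3629.5000
edge 3: (6,35.5)→(4,25)  cross = 6·25 − 4·35.5 = 8.0000; (r_i+r_j)·cross = 10·8.0000 = 80.0000
edge 4: (4,25)→(2,9.5)  cross = 4·9.5 − 2·25 = -12.0000; (r_i+r_j)·cross = 6·-12.0000 = -72.0000
Σcross = 556.0000 → A = |Σcross|/2 = 278.0000 mm²
Σ(r_i+r_j)·cross = 15198.0000 → first moment M = |Σ|/6 = 2533.0000
R_c = M/A = 2533.0000/278.0000 = 9.1115 mm
θ = 63° = 1.099557 rad
V = θ·R_c·A = 1.099557·9.1115·278.0000 = 2785.179 mm³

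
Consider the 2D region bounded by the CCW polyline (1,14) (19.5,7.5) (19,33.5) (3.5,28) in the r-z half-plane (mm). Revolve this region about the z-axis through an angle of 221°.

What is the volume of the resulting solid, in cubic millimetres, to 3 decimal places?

Profile (r,z), 4 vertices: (1,14) (19.5,7.5) (19,33.5) (3.5,28)
edge 0: (1,14)→(19.5,7.5)  cross = 1·7.5 − 19.5·14 = -265.5000; (r_i+r_j)·cross = 20.5·-265.5000 = -5442.7500
edge 1: (19.5,7.5)→(19,33.5)  cross = 19.5·33.5 − 19·7.5 = 510.7500; (r_i+r_j)·cross = 38.5·510.7500 = 19663.8750
edge 2: (19,33.5)→(3.5,28)  cross = 19·28 − 3.5·33.5 = 414.7500; (r_i+r_j)·cross = 22.5·414.7500 = 9331.8750
edge 3: (3.5,28)→(1,14)  cross = 3.5·14 − 1·28 = 21.0000; (r_i+r_j)·cross = 4.5·21.0000 = 94.5000
Σcross = 681.0000 → A = |Σcross|/2 = 340.5000 mm²
Σ(r_i+r_j)·cross = 23647.5000 → first moment M = |Σ|/6 = 3941.2500
R_c = M/A = 3941.2500/340.5000 = 11.5749 mm
θ = 221° = 3.857178 rad
V = θ·R_c·A = 3.857178·11.5749·340.5000 = 15202.101 mm³

Volume = 15202.101 mm³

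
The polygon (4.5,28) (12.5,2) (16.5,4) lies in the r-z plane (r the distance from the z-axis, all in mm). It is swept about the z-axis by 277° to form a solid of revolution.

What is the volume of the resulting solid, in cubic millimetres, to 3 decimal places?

Profile (r,z), 3 vertices: (4.5,28) (12.5,2) (16.5,4)
edge 0: (4.5,28)→(12.5,2)  cross = 4.5·2 − 12.5·28 = -341.0000; (r_i+r_j)·cross = 17·-341.0000 = -5797.0000
edge 1: (12.5,2)→(16.5,4)  cross = 12.5·4 − 16.5·2 = 17.0000; (r_i+r_j)·cross = 29·17.0000 = 493.0000
edge 2: (16.5,4)→(4.5,28)  cross = 16.5·28 − 4.5·4 = 444.0000; (r_i+r_j)·cross = 21·444.0000 = 9324.0000
Σcross = 120.0000 → A = |Σcross|/2 = 60.0000 mm²
Σ(r_i+r_j)·cross = 4020.0000 → first moment M = |Σ|/6 = 670.0000
R_c = M/A = 670.0000/60.0000 = 11.1667 mm
θ = 277° = 4.834562 rad
V = θ·R_c·A = 4.834562·11.1667·60.0000 = 3239.157 mm³

Volume = 3239.157 mm³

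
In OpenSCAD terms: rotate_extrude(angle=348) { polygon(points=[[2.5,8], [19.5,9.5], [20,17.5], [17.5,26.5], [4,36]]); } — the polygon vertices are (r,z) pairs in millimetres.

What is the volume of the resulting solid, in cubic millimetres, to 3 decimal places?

Volume = 22619.135 mm³

Profile (r,z), 5 vertices: (2.5,8) (19.5,9.5) (20,17.5) (17.5,26.5) (4,36)
edge 0: (2.5,8)→(19.5,9.5)  cross = 2.5·9.5 − 19.5·8 = -132.2500; (r_i+r_j)·cross = 22·-132.2500 = -2909.5000
edge 1: (19.5,9.5)→(20,17.5)  cross = 19.5·17.5 − 20·9.5 = 151.2500; (r_i+r_j)·cross = 39.5·151.2500 = 5974.3750
edge 2: (20,17.5)→(17.5,26.5)  cross = 20·26.5 − 17.5·17.5 = 223.7500; (r_i+r_j)·cross = 37.5·223.7500 = 8390.6250
edge 3: (17.5,26.5)→(4,36)  cross = 17.5·36 − 4·26.5 = 524.0000; (r_i+r_j)·cross = 21.5·524.0000 = 11266.0000
edge 4: (4,36)→(2.5,8)  cross = 4·8 − 2.5·36 = -58.0000; (r_i+r_j)·cross = 6.5·-58.0000 = -377.0000
Σcross = 708.7500 → A = |Σcross|/2 = 354.3750 mm²
Σ(r_i+r_j)·cross = 22344.5000 → first moment M = |Σ|/6 = 3724.0833
R_c = M/A = 3724.0833/354.3750 = 10.5089 mm
θ = 348° = 6.073746 rad
V = θ·R_c·A = 6.073746·10.5089·354.3750 = 22619.135 mm³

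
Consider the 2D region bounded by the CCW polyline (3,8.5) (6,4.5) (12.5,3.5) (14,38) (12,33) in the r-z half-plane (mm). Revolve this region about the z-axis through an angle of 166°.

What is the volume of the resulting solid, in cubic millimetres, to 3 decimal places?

Volume = 5070.363 mm³

Profile (r,z), 5 vertices: (3,8.5) (6,4.5) (12.5,3.5) (14,38) (12,33)
edge 0: (3,8.5)→(6,4.5)  cross = 3·4.5 − 6·8.5 = -37.5000; (r_i+r_j)·cross = 9·-37.5000 = -337.5000
edge 1: (6,4.5)→(12.5,3.5)  cross = 6·3.5 − 12.5·4.5 = -35.2500; (r_i+r_j)·cross = 18.5·-35.2500 = -652.1250
edge 2: (12.5,3.5)→(14,38)  cross = 12.5·38 − 14·3.5 = 426.0000; (r_i+r_j)·cross = 26.5·426.0000 = 11289.0000
edge 3: (14,38)→(12,33)  cross = 14·33 − 12·38 = 6.0000; (r_i+r_j)·cross = 26·6.0000 = 156.0000
edge 4: (12,33)→(3,8.5)  cross = 12·8.5 − 3·33 = 3.0000; (r_i+r_j)·cross = 15·3.0000 = 45.0000
Σcross = 362.2500 → A = |Σcross|/2 = 181.1250 mm²
Σ(r_i+r_j)·cross = 10500.3750 → first moment M = |Σ|/6 = 1750.0625
R_c = M/A = 1750.0625/181.1250 = 9.6622 mm
θ = 166° = 2.897247 rad
V = θ·R_c·A = 2.897247·9.6622·181.1250 = 5070.363 mm³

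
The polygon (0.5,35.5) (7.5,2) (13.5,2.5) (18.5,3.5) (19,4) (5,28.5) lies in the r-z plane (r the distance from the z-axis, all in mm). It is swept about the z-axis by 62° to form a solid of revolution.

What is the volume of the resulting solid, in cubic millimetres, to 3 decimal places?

Profile (r,z), 6 vertices: (0.5,35.5) (7.5,2) (13.5,2.5) (18.5,3.5) (19,4) (5,28.5)
edge 0: (0.5,35.5)→(7.5,2)  cross = 0.5·2 − 7.5·35.5 = -265.2500; (r_i+r_j)·cross = 8·-265.2500 = -2122.0000
edge 1: (7.5,2)→(13.5,2.5)  cross = 7.5·2.5 − 13.5·2 = -8.2500; (r_i+r_j)·cross = 21·-8.2500 = -173.2500
edge 2: (13.5,2.5)→(18.5,3.5)  cross = 13.5·3.5 − 18.5·2.5 = 1.0000; (r_i+r_j)·cross = 32·1.0000 = 32.0000
edge 3: (18.5,3.5)→(19,4)  cross = 18.5·4 − 19·3.5 = 7.5000; (r_i+r_j)·cross = 37.5·7.5000 = 281.2500
edge 4: (19,4)→(5,28.5)  cross = 19·28.5 − 5·4 = 521.5000; (r_i+r_j)·cross = 24·521.5000 = 12516.0000
edge 5: (5,28.5)→(0.5,35.5)  cross = 5·35.5 − 0.5·28.5 = 163.2500; (r_i+r_j)·cross = 5.5·163.2500 = 897.8750
Σcross = 419.7500 → A = |Σcross|/2 = 209.8750 mm²
Σ(r_i+r_j)·cross = 11431.8750 → first moment M = |Σ|/6 = 1905.3125
R_c = M/A = 1905.3125/209.8750 = 9.0783 mm
θ = 62° = 1.082104 rad
V = θ·R_c·A = 1.082104·9.0783·209.8750 = 2061.747 mm³

Volume = 2061.747 mm³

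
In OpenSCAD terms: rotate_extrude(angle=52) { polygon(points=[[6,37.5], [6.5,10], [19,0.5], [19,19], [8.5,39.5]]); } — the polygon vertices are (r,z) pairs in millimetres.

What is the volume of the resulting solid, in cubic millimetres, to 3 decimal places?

Volume = 3582.013 mm³

Profile (r,z), 5 vertices: (6,37.5) (6.5,10) (19,0.5) (19,19) (8.5,39.5)
edge 0: (6,37.5)→(6.5,10)  cross = 6·10 − 6.5·37.5 = -183.7500; (r_i+r_j)·cross = 12.5·-183.7500 = -2296.8750
edge 1: (6.5,10)→(19,0.5)  cross = 6.5·0.5 − 19·10 = -186.7500; (r_i+r_j)·cross = 25.5·-186.7500 = -4762.1250
edge 2: (19,0.5)→(19,19)  cross = 19·19 − 19·0.5 = 351.5000; (r_i+r_j)·cross = 38·351.5000 = 13357.0000
edge 3: (19,19)→(8.5,39.5)  cross = 19·39.5 − 8.5·19 = 589.0000; (r_i+r_j)·cross = 27.5·589.0000 = 16197.5000
edge 4: (8.5,39.5)→(6,37.5)  cross = 8.5·37.5 − 6·39.5 = 81.7500; (r_i+r_j)·cross = 14.5·81.7500 = 1185.3750
Σcross = 651.7500 → A = |Σcross|/2 = 325.8750 mm²
Σ(r_i+r_j)·cross = 23680.8750 → first moment M = |Σ|/6 = 3946.8125
R_c = M/A = 3946.8125/325.8750 = 12.1114 mm
θ = 52° = 0.907571 rad
V = θ·R_c·A = 0.907571·12.1114·325.8750 = 3582.013 mm³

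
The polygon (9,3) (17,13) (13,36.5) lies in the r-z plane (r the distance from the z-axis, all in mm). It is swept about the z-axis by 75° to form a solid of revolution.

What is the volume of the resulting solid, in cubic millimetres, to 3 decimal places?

Volume = 1939.933 mm³

Profile (r,z), 3 vertices: (9,3) (17,13) (13,36.5)
edge 0: (9,3)→(17,13)  cross = 9·13 − 17·3 = 66.0000; (r_i+r_j)·cross = 26·66.0000 = 1716.0000
edge 1: (17,13)→(13,36.5)  cross = 17·36.5 − 13·13 = 451.5000; (r_i+r_j)·cross = 30·451.5000 = 13545.0000
edge 2: (13,36.5)→(9,3)  cross = 13·3 − 9·36.5 = -289.5000; (r_i+r_j)·cross = 22·-289.5000 = -6369.0000
Σcross = 228.0000 → A = |Σcross|/2 = 114.0000 mm²
Σ(r_i+r_j)·cross = 8892.0000 → first moment M = |Σ|/6 = 1482.0000
R_c = M/A = 1482.0000/114.0000 = 13.0000 mm
θ = 75° = 1.308997 rad
V = θ·R_c·A = 1.308997·13.0000·114.0000 = 1939.933 mm³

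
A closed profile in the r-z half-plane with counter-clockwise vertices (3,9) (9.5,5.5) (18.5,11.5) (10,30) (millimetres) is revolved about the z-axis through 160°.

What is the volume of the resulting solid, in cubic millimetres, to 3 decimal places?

Profile (r,z), 4 vertices: (3,9) (9.5,5.5) (18.5,11.5) (10,30)
edge 0: (3,9)→(9.5,5.5)  cross = 3·5.5 − 9.5·9 = -69.0000; (r_i+r_j)·cross = 12.5·-69.0000 = -862.5000
edge 1: (9.5,5.5)→(18.5,11.5)  cross = 9.5·11.5 − 18.5·5.5 = 7.5000; (r_i+r_j)·cross = 28·7.5000 = 210.0000
edge 2: (18.5,11.5)→(10,30)  cross = 18.5·30 − 10·11.5 = 440.0000; (r_i+r_j)·cross = 28.5·440.0000 = 12540.0000
edge 3: (10,30)→(3,9)  cross = 10·9 − 3·30 = 0.0000; (r_i+r_j)·cross = 13·0.0000 = 0.0000
Σcross = 378.5000 → A = |Σcross|/2 = 189.2500 mm²
Σ(r_i+r_j)·cross = 11887.5000 → first moment M = |Σ|/6 = 1981.2500
R_c = M/A = 1981.2500/189.2500 = 10.4690 mm
θ = 160° = 2.792527 rad
V = θ·R_c·A = 2.792527·10.4690·189.2500 = 5532.694 mm³

Volume = 5532.694 mm³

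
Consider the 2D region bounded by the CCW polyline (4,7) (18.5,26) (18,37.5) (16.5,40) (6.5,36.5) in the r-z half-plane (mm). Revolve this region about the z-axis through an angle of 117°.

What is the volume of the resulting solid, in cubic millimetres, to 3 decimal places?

Volume = 6117.852 mm³

Profile (r,z), 5 vertices: (4,7) (18.5,26) (18,37.5) (16.5,40) (6.5,36.5)
edge 0: (4,7)→(18.5,26)  cross = 4·26 − 18.5·7 = -25.5000; (r_i+r_j)·cross = 22.5·-25.5000 = -573.7500
edge 1: (18.5,26)→(18,37.5)  cross = 18.5·37.5 − 18·26 = 225.7500; (r_i+r_j)·cross = 36.5·225.7500 = 8239.8750
edge 2: (18,37.5)→(16.5,40)  cross = 18·40 − 16.5·37.5 = 101.2500; (r_i+r_j)·cross = 34.5·101.2500 = 3493.1250
edge 3: (16.5,40)→(6.5,36.5)  cross = 16.5·36.5 − 6.5·40 = 342.2500; (r_i+r_j)·cross = 23·342.2500 = 7871.7500
edge 4: (6.5,36.5)→(4,7)  cross = 6.5·7 − 4·36.5 = -100.5000; (r_i+r_j)·cross = 10.5·-100.5000 = -1055.2500
Σcross = 543.2500 → A = |Σcross|/2 = 271.6250 mm²
Σ(r_i+r_j)·cross = 17975.7500 → first moment M = |Σ|/6 = 2995.9583
R_c = M/A = 2995.9583/271.6250 = 11.0298 mm
θ = 117° = 2.042035 rad
V = θ·R_c·A = 2.042035·11.0298·271.6250 = 6117.852 mm³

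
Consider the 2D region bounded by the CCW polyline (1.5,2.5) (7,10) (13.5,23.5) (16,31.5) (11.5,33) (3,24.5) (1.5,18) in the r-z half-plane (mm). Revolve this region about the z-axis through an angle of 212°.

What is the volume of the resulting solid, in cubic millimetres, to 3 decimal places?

Profile (r,z), 7 vertices: (1.5,2.5) (7,10) (13.5,23.5) (16,31.5) (11.5,33) (3,24.5) (1.5,18)
edge 0: (1.5,2.5)→(7,10)  cross = 1.5·10 − 7·2.5 = -2.5000; (r_i+r_j)·cross = 8.5·-2.5000 = -21.2500
edge 1: (7,10)→(13.5,23.5)  cross = 7·23.5 − 13.5·10 = 29.5000; (r_i+r_j)·cross = 20.5·29.5000 = 604.7500
edge 2: (13.5,23.5)→(16,31.5)  cross = 13.5·31.5 − 16·23.5 = 49.2500; (r_i+r_j)·cross = 29.5·49.2500 = 1452.8750
edge 3: (16,31.5)→(11.5,33)  cross = 16·33 − 11.5·31.5 = 165.7500; (r_i+r_j)·cross = 27.5·165.7500 = 4558.1250
edge 4: (11.5,33)→(3,24.5)  cross = 11.5·24.5 − 3·33 = 182.7500; (r_i+r_j)·cross = 14.5·182.7500 = 2649.8750
edge 5: (3,24.5)→(1.5,18)  cross = 3·18 − 1.5·24.5 = 17.2500; (r_i+r_j)·cross = 4.5·17.2500 = 77.6250
edge 6: (1.5,18)→(1.5,2.5)  cross = 1.5·2.5 − 1.5·18 = -23.2500; (r_i+r_j)·cross = 3·-23.2500 = -69.7500
Σcross = 418.7500 → A = |Σcross|/2 = 209.3750 mm²
Σ(r_i+r_j)·cross = 9252.2500 → first moment M = |Σ|/6 = 1542.0417
R_c = M/A = 1542.0417/209.3750 = 7.3650 mm
θ = 212° = 3.700098 rad
V = θ·R_c·A = 3.700098·7.3650·209.3750 = 5705.705 mm³

Volume = 5705.705 mm³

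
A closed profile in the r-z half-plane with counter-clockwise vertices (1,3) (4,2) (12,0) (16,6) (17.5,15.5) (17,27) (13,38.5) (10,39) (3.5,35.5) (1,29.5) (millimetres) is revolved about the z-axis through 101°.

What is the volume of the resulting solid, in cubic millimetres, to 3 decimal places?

Profile (r,z), 10 vertices: (1,3) (4,2) (12,0) (16,6) (17.5,15.5) (17,27) (13,38.5) (10,39) (3.5,35.5) (1,29.5)
edge 0: (1,3)→(4,2)  cross = 1·2 − 4·3 = -10.0000; (r_i+r_j)·cross = 5·-10.0000 = -50.0000
edge 1: (4,2)→(12,0)  cross = 4·0 − 12·2 = -24.0000; (r_i+r_j)·cross = 16·-24.0000 = -384.0000
edge 2: (12,0)→(16,6)  cross = 12·6 − 16·0 = 72.0000; (r_i+r_j)·cross = 28·72.0000 = 2016.0000
edge 3: (16,6)→(17.5,15.5)  cross = 16·15.5 − 17.5·6 = 143.0000; (r_i+r_j)·cross = 33.5·143.0000 = 4790.5000
edge 4: (17.5,15.5)→(17,27)  cross = 17.5·27 − 17·15.5 = 209.0000; (r_i+r_j)·cross = 34.5·209.0000 = 7210.5000
edge 5: (17,27)→(13,38.5)  cross = 17·38.5 − 13·27 = 303.5000; (r_i+r_j)·cross = 30·303.5000 = 9105.0000
edge 6: (13,38.5)→(10,39)  cross = 13·39 − 10·38.5 = 122.0000; (r_i+r_j)·cross = 23·122.0000 = 2806.0000
edge 7: (10,39)→(3.5,35.5)  cross = 10·35.5 − 3.5·39 = 218.5000; (r_i+r_j)·cross = 13.5·218.5000 = 2949.7500
edge 8: (3.5,35.5)→(1,29.5)  cross = 3.5·29.5 − 1·35.5 = 67.7500; (r_i+r_j)·cross = 4.5·67.7500 = 304.8750
edge 9: (1,29.5)→(1,3)  cross = 1·3 − 1·29.5 = -26.5000; (r_i+r_j)·cross = 2·-26.5000 = -53.0000
Σcross = 1075.2500 → A = |Σcross|/2 = 537.6250 mm²
Σ(r_i+r_j)·cross = 28695.6250 → first moment M = |Σ|/6 = 4782.6042
R_c = M/A = 4782.6042/537.6250 = 8.8958 mm
θ = 101° = 1.762783 rad
V = θ·R_c·A = 1.762783·8.8958·537.6250 = 8430.691 mm³

Volume = 8430.691 mm³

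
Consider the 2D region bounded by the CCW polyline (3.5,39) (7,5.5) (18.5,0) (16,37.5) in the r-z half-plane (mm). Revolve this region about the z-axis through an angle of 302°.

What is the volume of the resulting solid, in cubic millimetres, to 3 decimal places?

Profile (r,z), 4 vertices: (3.5,39) (7,5.5) (18.5,0) (16,37.5)
edge 0: (3.5,39)→(7,5.5)  cross = 3.5·5.5 − 7·39 = -253.7500; (r_i+r_j)·cross = 10.5·-253.7500 = -2664.3750
edge 1: (7,5.5)→(18.5,0)  cross = 7·0 − 18.5·5.5 = -101.7500; (r_i+r_j)·cross = 25.5·-101.7500 = -2594.6250
edge 2: (18.5,0)→(16,37.5)  cross = 18.5·37.5 − 16·0 = 693.7500; (r_i+r_j)·cross = 34.5·693.7500 = 23934.3750
edge 3: (16,37.5)→(3.5,39)  cross = 16·39 − 3.5·37.5 = 492.7500; (r_i+r_j)·cross = 19.5·492.7500 = 9608.6250
Σcross = 831.0000 → A = |Σcross|/2 = 415.5000 mm²
Σ(r_i+r_j)·cross = 28284.0000 → first moment M = |Σ|/6 = 4714.0000
R_c = M/A = 4714.0000/415.5000 = 11.3454 mm
θ = 302° = 5.270894 rad
V = θ·R_c·A = 5.270894·11.3454·415.5000 = 24846.996 mm³

Volume = 24846.996 mm³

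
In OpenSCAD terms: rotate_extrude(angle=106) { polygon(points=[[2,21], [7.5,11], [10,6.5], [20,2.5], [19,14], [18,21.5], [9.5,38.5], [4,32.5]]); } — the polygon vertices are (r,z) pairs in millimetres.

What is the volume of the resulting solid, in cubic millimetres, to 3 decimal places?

Volume = 7706.264 mm³

Profile (r,z), 8 vertices: (2,21) (7.5,11) (10,6.5) (20,2.5) (19,14) (18,21.5) (9.5,38.5) (4,32.5)
edge 0: (2,21)→(7.5,11)  cross = 2·11 − 7.5·21 = -135.5000; (r_i+r_j)·cross = 9.5·-135.5000 = -1287.2500
edge 1: (7.5,11)→(10,6.5)  cross = 7.5·6.5 − 10·11 = -61.2500; (r_i+r_j)·cross = 17.5·-61.2500 = -1071.8750
edge 2: (10,6.5)→(20,2.5)  cross = 10·2.5 − 20·6.5 = -105.0000; (r_i+r_j)·cross = 30·-105.0000 = -3150.0000
edge 3: (20,2.5)→(19,14)  cross = 20·14 − 19·2.5 = 232.5000; (r_i+r_j)·cross = 39·232.5000 = 9067.5000
edge 4: (19,14)→(18,21.5)  cross = 19·21.5 − 18·14 = 156.5000; (r_i+r_j)·cross = 37·156.5000 = 5790.5000
edge 5: (18,21.5)→(9.5,38.5)  cross = 18·38.5 − 9.5·21.5 = 488.7500; (r_i+r_j)·cross = 27.5·488.7500 = 13440.6250
edge 6: (9.5,38.5)→(4,32.5)  cross = 9.5·32.5 − 4·38.5 = 154.7500; (r_i+r_j)·cross = 13.5·154.7500 = 2089.1250
edge 7: (4,32.5)→(2,21)  cross = 4·21 − 2·32.5 = 19.0000; (r_i+r_j)·cross = 6·19.0000 = 114.0000
Σcross = 749.7500 → A = |Σcross|/2 = 374.8750 mm²
Σ(r_i+r_j)·cross = 24992.6250 → first moment M = |Σ|/6 = 4165.4375
R_c = M/A = 4165.4375/374.8750 = 11.1115 mm
θ = 106° = 1.850049 rad
V = θ·R_c·A = 1.850049·11.1115·374.8750 = 7706.264 mm³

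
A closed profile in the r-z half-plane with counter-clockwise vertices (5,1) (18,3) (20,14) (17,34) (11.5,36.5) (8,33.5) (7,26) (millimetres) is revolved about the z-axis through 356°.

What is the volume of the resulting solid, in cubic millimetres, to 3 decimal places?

Profile (r,z), 7 vertices: (5,1) (18,3) (20,14) (17,34) (11.5,36.5) (8,33.5) (7,26)
edge 0: (5,1)→(18,3)  cross = 5·3 − 18·1 = -3.0000; (r_i+r_j)·cross = 23·-3.0000 = -69.0000
edge 1: (18,3)→(20,14)  cross = 18·14 − 20·3 = 192.0000; (r_i+r_j)·cross = 38·192.0000 = 7296.0000
edge 2: (20,14)→(17,34)  cross = 20·34 − 17·14 = 442.0000; (r_i+r_j)·cross = 37·442.0000 = 16354.0000
edge 3: (17,34)→(11.5,36.5)  cross = 17·36.5 − 11.5·34 = 229.5000; (r_i+r_j)·cross = 28.5·229.5000 = 6540.7500
edge 4: (11.5,36.5)→(8,33.5)  cross = 11.5·33.5 − 8·36.5 = 93.2500; (r_i+r_j)·cross = 19.5·93.2500 = 1818.3750
edge 5: (8,33.5)→(7,26)  cross = 8·26 − 7·33.5 = -26.5000; (r_i+r_j)·cross = 15·-26.5000 = -397.5000
edge 6: (7,26)→(5,1)  cross = 7·1 − 5·26 = -123.0000; (r_i+r_j)·cross = 12·-123.0000 = -1476.0000
Σcross = 804.2500 → A = |Σcross|/2 = 402.1250 mm²
Σ(r_i+r_j)·cross = 30066.6250 → first moment M = |Σ|/6 = 5011.1042
R_c = M/A = 5011.1042/402.1250 = 12.4616 mm
θ = 356° = 6.213372 rad
V = θ·R_c·A = 6.213372·12.4616·402.1250 = 31135.855 mm³

Volume = 31135.855 mm³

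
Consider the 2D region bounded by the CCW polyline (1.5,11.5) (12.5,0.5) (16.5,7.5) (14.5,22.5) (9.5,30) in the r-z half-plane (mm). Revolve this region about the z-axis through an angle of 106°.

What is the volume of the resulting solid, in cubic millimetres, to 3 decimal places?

Volume = 4511.576 mm³

Profile (r,z), 5 vertices: (1.5,11.5) (12.5,0.5) (16.5,7.5) (14.5,22.5) (9.5,30)
edge 0: (1.5,11.5)→(12.5,0.5)  cross = 1.5·0.5 − 12.5·11.5 = -143.0000; (r_i+r_j)·cross = 14·-143.0000 = -2002.0000
edge 1: (12.5,0.5)→(16.5,7.5)  cross = 12.5·7.5 − 16.5·0.5 = 85.5000; (r_i+r_j)·cross = 29·85.5000 = 2479.5000
edge 2: (16.5,7.5)→(14.5,22.5)  cross = 16.5·22.5 − 14.5·7.5 = 262.5000; (r_i+r_j)·cross = 31·262.5000 = 8137.5000
edge 3: (14.5,22.5)→(9.5,30)  cross = 14.5·30 − 9.5·22.5 = 221.2500; (r_i+r_j)·cross = 24·221.2500 = 5310.0000
edge 4: (9.5,30)→(1.5,11.5)  cross = 9.5·11.5 − 1.5·30 = 64.2500; (r_i+r_j)·cross = 11·64.2500 = 706.7500
Σcross = 490.5000 → A = |Σcross|/2 = 245.2500 mm²
Σ(r_i+r_j)·cross = 14631.7500 → first moment M = |Σ|/6 = 2438.6250
R_c = M/A = 2438.6250/245.2500 = 9.9434 mm
θ = 106° = 1.850049 rad
V = θ·R_c·A = 1.850049·9.9434·245.2500 = 4511.576 mm³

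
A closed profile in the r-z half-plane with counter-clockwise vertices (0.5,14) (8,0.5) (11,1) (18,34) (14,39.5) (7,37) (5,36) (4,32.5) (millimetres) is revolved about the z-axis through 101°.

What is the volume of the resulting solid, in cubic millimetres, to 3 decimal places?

Profile (r,z), 8 vertices: (0.5,14) (8,0.5) (11,1) (18,34) (14,39.5) (7,37) (5,36) (4,32.5)
edge 0: (0.5,14)→(8,0.5)  cross = 0.5·0.5 − 8·14 = -111.7500; (r_i+r_j)·cross = 8.5·-111.7500 = -949.8750
edge 1: (8,0.5)→(11,1)  cross = 8·1 − 11·0.5 = 2.5000; (r_i+r_j)·cross = 19·2.5000 = 47.5000
edge 2: (11,1)→(18,34)  cross = 11·34 − 18·1 = 356.0000; (r_i+r_j)·cross = 29·356.0000 = 10324.0000
edge 3: (18,34)→(14,39.5)  cross = 18·39.5 − 14·34 = 235.0000; (r_i+r_j)·cross = 32·235.0000 = 7520.0000
edge 4: (14,39.5)→(7,37)  cross = 14·37 − 7·39.5 = 241.5000; (r_i+r_j)·cross = 21·241.5000 = 5071.5000
edge 5: (7,37)→(5,36)  cross = 7·36 − 5·37 = 67.0000; (r_i+r_j)·cross = 12·67.0000 = 804.0000
edge 6: (5,36)→(4,32.5)  cross = 5·32.5 − 4·36 = 18.5000; (r_i+r_j)·cross = 9·18.5000 = 166.5000
edge 7: (4,32.5)→(0.5,14)  cross = 4·14 − 0.5·32.5 = 39.7500; (r_i+r_j)·cross = 4.5·39.7500 = 178.8750
Σcross = 848.5000 → A = |Σcross|/2 = 424.2500 mm²
Σ(r_i+r_j)·cross = 23162.5000 → first moment M = |Σ|/6 = 3860.4167
R_c = M/A = 3860.4167/424.2500 = 9.0994 mm
θ = 101° = 1.762783 rad
V = θ·R_c·A = 1.762783·9.0994·424.2500 = 6805.075 mm³

Volume = 6805.075 mm³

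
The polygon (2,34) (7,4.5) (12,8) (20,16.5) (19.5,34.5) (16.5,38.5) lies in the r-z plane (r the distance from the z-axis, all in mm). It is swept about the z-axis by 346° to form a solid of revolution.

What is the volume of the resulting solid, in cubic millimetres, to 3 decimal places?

Volume = 29416.066 mm³

Profile (r,z), 6 vertices: (2,34) (7,4.5) (12,8) (20,16.5) (19.5,34.5) (16.5,38.5)
edge 0: (2,34)→(7,4.5)  cross = 2·4.5 − 7·34 = -229.0000; (r_i+r_j)·cross = 9·-229.0000 = -2061.0000
edge 1: (7,4.5)→(12,8)  cross = 7·8 − 12·4.5 = 2.0000; (r_i+r_j)·cross = 19·2.0000 = 38.0000
edge 2: (12,8)→(20,16.5)  cross = 12·16.5 − 20·8 = 38.0000; (r_i+r_j)·cross = 32·38.0000 = 1216.0000
edge 3: (20,16.5)→(19.5,34.5)  cross = 20·34.5 − 19.5·16.5 = 368.2500; (r_i+r_j)·cross = 39.5·368.2500 = 14545.8750
edge 4: (19.5,34.5)→(16.5,38.5)  cross = 19.5·38.5 − 16.5·34.5 = 181.5000; (r_i+r_j)·cross = 36·181.5000 = 6534.0000
edge 5: (16.5,38.5)→(2,34)  cross = 16.5·34 − 2·38.5 = 484.0000; (r_i+r_j)·cross = 18.5·484.0000 = 8954.0000
Σcross = 844.7500 → A = |Σcross|/2 = 422.3750 mm²
Σ(r_i+r_j)·cross = 29226.8750 → first moment M = |Σ|/6 = 4871.1458
R_c = M/A = 4871.1458/422.3750 = 11.5328 mm
θ = 346° = 6.038839 rad
V = θ·R_c·A = 6.038839·11.5328·422.3750 = 29416.066 mm³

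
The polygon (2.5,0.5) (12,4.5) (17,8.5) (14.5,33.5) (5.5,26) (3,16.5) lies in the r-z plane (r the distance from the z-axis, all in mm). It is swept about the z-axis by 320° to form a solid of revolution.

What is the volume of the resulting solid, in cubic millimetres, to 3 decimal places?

Volume = 17329.723 mm³

Profile (r,z), 6 vertices: (2.5,0.5) (12,4.5) (17,8.5) (14.5,33.5) (5.5,26) (3,16.5)
edge 0: (2.5,0.5)→(12,4.5)  cross = 2.5·4.5 − 12·0.5 = 5.2500; (r_i+r_j)·cross = 14.5·5.2500 = 76.1250
edge 1: (12,4.5)→(17,8.5)  cross = 12·8.5 − 17·4.5 = 25.5000; (r_i+r_j)·cross = 29·25.5000 = 739.5000
edge 2: (17,8.5)→(14.5,33.5)  cross = 17·33.5 − 14.5·8.5 = 446.2500; (r_i+r_j)·cross = 31.5·446.2500 = 14056.8750
edge 3: (14.5,33.5)→(5.5,26)  cross = 14.5·26 − 5.5·33.5 = 192.7500; (r_i+r_j)·cross = 20·192.7500 = 3855.0000
edge 4: (5.5,26)→(3,16.5)  cross = 5.5·16.5 − 3·26 = 12.7500; (r_i+r_j)·cross = 8.5·12.7500 = 108.3750
edge 5: (3,16.5)→(2.5,0.5)  cross = 3·0.5 − 2.5·16.5 = -39.7500; (r_i+r_j)·cross = 5.5·-39.7500 = -218.6250
Σcross = 642.7500 → A = |Σcross|/2 = 321.3750 mm²
Σ(r_i+r_j)·cross = 18617.2500 → first moment M = |Σ|/6 = 3102.8750
R_c = M/A = 3102.8750/321.3750 = 9.6550 mm
θ = 320° = 5.585054 rad
V = θ·R_c·A = 5.585054·9.6550·321.3750 = 17329.723 mm³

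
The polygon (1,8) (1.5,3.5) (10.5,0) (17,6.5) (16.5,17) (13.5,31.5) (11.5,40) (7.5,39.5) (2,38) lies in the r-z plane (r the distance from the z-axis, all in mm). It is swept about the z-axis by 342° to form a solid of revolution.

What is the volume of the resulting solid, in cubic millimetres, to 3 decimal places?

Volume = 25344.733 mm³

Profile (r,z), 9 vertices: (1,8) (1.5,3.5) (10.5,0) (17,6.5) (16.5,17) (13.5,31.5) (11.5,40) (7.5,39.5) (2,38)
edge 0: (1,8)→(1.5,3.5)  cross = 1·3.5 − 1.5·8 = -8.5000; (r_i+r_j)·cross = 2.5·-8.5000 = -21.2500
edge 1: (1.5,3.5)→(10.5,0)  cross = 1.5·0 − 10.5·3.5 = -36.7500; (r_i+r_j)·cross = 12·-36.7500 = -441.0000
edge 2: (10.5,0)→(17,6.5)  cross = 10.5·6.5 − 17·0 = 68.2500; (r_i+r_j)·cross = 27.5·68.2500 = 1876.8750
edge 3: (17,6.5)→(16.5,17)  cross = 17·17 − 16.5·6.5 = 181.7500; (r_i+r_j)·cross = 33.5·181.7500 = 6088.6250
edge 4: (16.5,17)→(13.5,31.5)  cross = 16.5·31.5 − 13.5·17 = 290.2500; (r_i+r_j)·cross = 30·290.2500 = 8707.5000
edge 5: (13.5,31.5)→(11.5,40)  cross = 13.5·40 − 11.5·31.5 = 177.7500; (r_i+r_j)·cross = 25·177.7500 = 4443.7500
edge 6: (11.5,40)→(7.5,39.5)  cross = 11.5·39.5 − 7.5·40 = 154.2500; (r_i+r_j)·cross = 19·154.2500 = 2930.7500
edge 7: (7.5,39.5)→(2,38)  cross = 7.5·38 − 2·39.5 = 206.0000; (r_i+r_j)·cross = 9.5·206.0000 = 1957.0000
edge 8: (2,38)→(1,8)  cross = 2·8 − 1·38 = -22.0000; (r_i+r_j)·cross = 3·-22.0000 = -66.0000
Σcross = 1011.0000 → A = |Σcross|/2 = 505.5000 mm²
Σ(r_i+r_j)·cross = 25476.2500 → first moment M = |Σ|/6 = 4246.0417
R_c = M/A = 4246.0417/505.5000 = 8.3997 mm
θ = 342° = 5.969026 rad
V = θ·R_c·A = 5.969026·8.3997·505.5000 = 25344.733 mm³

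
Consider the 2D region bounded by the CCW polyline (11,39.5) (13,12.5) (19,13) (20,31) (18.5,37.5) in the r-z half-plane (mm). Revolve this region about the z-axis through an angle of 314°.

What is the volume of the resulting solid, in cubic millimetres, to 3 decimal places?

Volume = 16257.068 mm³

Profile (r,z), 5 vertices: (11,39.5) (13,12.5) (19,13) (20,31) (18.5,37.5)
edge 0: (11,39.5)→(13,12.5)  cross = 11·12.5 − 13·39.5 = -376.0000; (r_i+r_j)·cross = 24·-376.0000 = -9024.0000
edge 1: (13,12.5)→(19,13)  cross = 13·13 − 19·12.5 = -68.5000; (r_i+r_j)·cross = 32·-68.5000 = -2192.0000
edge 2: (19,13)→(20,31)  cross = 19·31 − 20·13 = 329.0000; (r_i+r_j)·cross = 39·329.0000 = 12831.0000
edge 3: (20,31)→(18.5,37.5)  cross = 20·37.5 − 18.5·31 = 176.5000; (r_i+r_j)·cross = 38.5·176.5000 = 6795.2500
edge 4: (18.5,37.5)→(11,39.5)  cross = 18.5·39.5 − 11·37.5 = 318.2500; (r_i+r_j)·cross = 29.5·318.2500 = 9388.3750
Σcross = 379.2500 → A = |Σcross|/2 = 189.6250 mm²
Σ(r_i+r_j)·cross = 17798.6250 → first moment M = |Σ|/6 = 2966.4375
R_c = M/A = 2966.4375/189.6250 = 15.6437 mm
θ = 314° = 5.480334 rad
V = θ·R_c·A = 5.480334·15.6437·189.6250 = 16257.068 mm³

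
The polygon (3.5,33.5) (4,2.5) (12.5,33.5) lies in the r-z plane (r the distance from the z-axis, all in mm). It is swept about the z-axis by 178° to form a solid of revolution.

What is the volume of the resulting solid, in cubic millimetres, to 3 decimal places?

Profile (r,z), 3 vertices: (3.5,33.5) (4,2.5) (12.5,33.5)
edge 0: (3.5,33.5)→(4,2.5)  cross = 3.5·2.5 − 4·33.5 = -125.2500; (r_i+r_j)·cross = 7.5·-125.2500 = -939.3750
edge 1: (4,2.5)→(12.5,33.5)  cross = 4·33.5 − 12.5·2.5 = 102.7500; (r_i+r_j)·cross = 16.5·102.7500 = 1695.3750
edge 2: (12.5,33.5)→(3.5,33.5)  cross = 12.5·33.5 − 3.5·33.5 = 301.5000; (r_i+r_j)·cross = 16·301.5000 = 4824.0000
Σcross = 279.0000 → A = |Σcross|/2 = 139.5000 mm²
Σ(r_i+r_j)·cross = 5580.0000 → first moment M = |Σ|/6 = 930.0000
R_c = M/A = 930.0000/139.5000 = 6.6667 mm
θ = 178° = 3.106686 rad
V = θ·R_c·A = 3.106686·6.6667·139.5000 = 2889.218 mm³

Volume = 2889.218 mm³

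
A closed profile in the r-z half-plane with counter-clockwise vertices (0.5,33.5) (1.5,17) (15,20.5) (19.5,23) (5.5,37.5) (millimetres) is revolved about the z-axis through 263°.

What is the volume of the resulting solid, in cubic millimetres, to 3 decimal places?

Volume = 7986.402 mm³

Profile (r,z), 5 vertices: (0.5,33.5) (1.5,17) (15,20.5) (19.5,23) (5.5,37.5)
edge 0: (0.5,33.5)→(1.5,17)  cross = 0.5·17 − 1.5·33.5 = -41.7500; (r_i+r_j)·cross = 2·-41.7500 = -83.5000
edge 1: (1.5,17)→(15,20.5)  cross = 1.5·20.5 − 15·17 = -224.2500; (r_i+r_j)·cross = 16.5·-224.2500 = -3700.1250
edge 2: (15,20.5)→(19.5,23)  cross = 15·23 − 19.5·20.5 = -54.7500; (r_i+r_j)·cross = 34.5·-54.7500 = -1888.8750
edge 3: (19.5,23)→(5.5,37.5)  cross = 19.5·37.5 − 5.5·23 = 604.7500; (r_i+r_j)·cross = 25·604.7500 = 15118.7500
edge 4: (5.5,37.5)→(0.5,33.5)  cross = 5.5·33.5 − 0.5·37.5 = 165.5000; (r_i+r_j)·cross = 6·165.5000 = 993.0000
Σcross = 449.5000 → A = |Σcross|/2 = 224.7500 mm²
Σ(r_i+r_j)·cross = 10439.2500 → first moment M = |Σ|/6 = 1739.8750
R_c = M/A = 1739.8750/224.7500 = 7.7414 mm
θ = 263° = 4.590216 rad
V = θ·R_c·A = 4.590216·7.7414·224.7500 = 7986.402 mm³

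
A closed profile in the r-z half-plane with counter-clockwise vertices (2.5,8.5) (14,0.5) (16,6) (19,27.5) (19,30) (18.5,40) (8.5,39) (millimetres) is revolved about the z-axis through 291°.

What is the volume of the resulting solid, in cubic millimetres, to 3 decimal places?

Profile (r,z), 7 vertices: (2.5,8.5) (14,0.5) (16,6) (19,27.5) (19,30) (18.5,40) (8.5,39)
edge 0: (2.5,8.5)→(14,0.5)  cross = 2.5·0.5 − 14·8.5 = -117.7500; (r_i+r_j)·cross = 16.5·-117.7500 = -1942.8750
edge 1: (14,0.5)→(16,6)  cross = 14·6 − 16·0.5 = 76.0000; (r_i+r_j)·cross = 30·76.0000 = 2280.0000
edge 2: (16,6)→(19,27.5)  cross = 16·27.5 − 19·6 = 326.0000; (r_i+r_j)·cross = 35·326.0000 = 11410.0000
edge 3: (19,27.5)→(19,30)  cross = 19·30 − 19·27.5 = 47.5000; (r_i+r_j)·cross = 38·47.5000 = 1805.0000
edge 4: (19,30)→(18.5,40)  cross = 19·40 − 18.5·30 = 205.0000; (r_i+r_j)·cross = 37.5·205.0000 = 7687.5000
edge 5: (18.5,40)→(8.5,39)  cross = 18.5·39 − 8.5·40 = 381.5000; (r_i+r_j)·cross = 27·381.5000 = 10300.5000
edge 6: (8.5,39)→(2.5,8.5)  cross = 8.5·8.5 − 2.5·39 = -25.2500; (r_i+r_j)·cross = 11·-25.2500 = -277.7500
Σcross = 893.0000 → A = |Σcross|/2 = 446.5000 mm²
Σ(r_i+r_j)·cross = 31262.3750 → first moment M = |Σ|/6 = 5210.3958
R_c = M/A = 5210.3958/446.5000 = 11.6694 mm
θ = 291° = 5.078908 rad
V = θ·R_c·A = 5.078908·11.6694·446.5000 = 26463.122 mm³

Volume = 26463.122 mm³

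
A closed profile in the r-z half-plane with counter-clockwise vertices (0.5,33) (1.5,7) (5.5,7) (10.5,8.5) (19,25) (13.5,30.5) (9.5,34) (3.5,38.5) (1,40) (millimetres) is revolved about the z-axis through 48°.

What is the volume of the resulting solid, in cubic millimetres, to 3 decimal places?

Volume = 2472.119 mm³

Profile (r,z), 9 vertices: (0.5,33) (1.5,7) (5.5,7) (10.5,8.5) (19,25) (13.5,30.5) (9.5,34) (3.5,38.5) (1,40)
edge 0: (0.5,33)→(1.5,7)  cross = 0.5·7 − 1.5·33 = -46.0000; (r_i+r_j)·cross = 2·-46.0000 = -92.0000
edge 1: (1.5,7)→(5.5,7)  cross = 1.5·7 − 5.5·7 = -28.0000; (r_i+r_j)·cross = 7·-28.0000 = -196.0000
edge 2: (5.5,7)→(10.5,8.5)  cross = 5.5·8.5 − 10.5·7 = -26.7500; (r_i+r_j)·cross = 16·-26.7500 = -428.0000
edge 3: (10.5,8.5)→(19,25)  cross = 10.5·25 − 19·8.5 = 101.0000; (r_i+r_j)·cross = 29.5·101.0000 = 2979.5000
edge 4: (19,25)→(13.5,30.5)  cross = 19·30.5 − 13.5·25 = 242.0000; (r_i+r_j)·cross = 32.5·242.0000 = 7865.0000
edge 5: (13.5,30.5)→(9.5,34)  cross = 13.5·34 − 9.5·30.5 = 169.2500; (r_i+r_j)·cross = 23·169.2500 = 3892.7500
edge 6: (9.5,34)→(3.5,38.5)  cross = 9.5·38.5 − 3.5·34 = 246.7500; (r_i+r_j)·cross = 13·246.7500 = 3207.7500
edge 7: (3.5,38.5)→(1,40)  cross = 3.5·40 − 1·38.5 = 101.5000; (r_i+r_j)·cross = 4.5·101.5000 = 456.7500
edge 8: (1,40)→(0.5,33)  cross = 1·33 − 0.5·40 = 13.0000; (r_i+r_j)·cross = 1.5·13.0000 = 19.5000
Σcross = 772.7500 → A = |Σcross|/2 = 386.3750 mm²
Σ(r_i+r_j)·cross = 17705.2500 → first moment M = |Σ|/6 = 2950.8750
R_c = M/A = 2950.8750/386.3750 = 7.6373 mm
θ = 48° = 0.837758 rad
V = θ·R_c·A = 0.837758·7.6373·386.3750 = 2472.119 mm³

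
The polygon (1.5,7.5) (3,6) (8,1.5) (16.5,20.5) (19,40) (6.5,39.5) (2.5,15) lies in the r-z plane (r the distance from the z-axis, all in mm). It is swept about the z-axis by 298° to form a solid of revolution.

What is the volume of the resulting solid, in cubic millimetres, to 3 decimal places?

Volume = 21633.572 mm³

Profile (r,z), 7 vertices: (1.5,7.5) (3,6) (8,1.5) (16.5,20.5) (19,40) (6.5,39.5) (2.5,15)
edge 0: (1.5,7.5)→(3,6)  cross = 1.5·6 − 3·7.5 = -13.5000; (r_i+r_j)·cross = 4.5·-13.5000 = -60.7500
edge 1: (3,6)→(8,1.5)  cross = 3·1.5 − 8·6 = -43.5000; (r_i+r_j)·cross = 11·-43.5000 = -478.5000
edge 2: (8,1.5)→(16.5,20.5)  cross = 8·20.5 − 16.5·1.5 = 139.2500; (r_i+r_j)·cross = 24.5·139.2500 = 3411.6250
edge 3: (16.5,20.5)→(19,40)  cross = 16.5·40 − 19·20.5 = 270.5000; (r_i+r_j)·cross = 35.5·270.5000 = 9602.7500
edge 4: (19,40)→(6.5,39.5)  cross = 19·39.5 − 6.5·40 = 490.5000; (r_i+r_j)·cross = 25.5·490.5000 = 12507.7500
edge 5: (6.5,39.5)→(2.5,15)  cross = 6.5·15 − 2.5·39.5 = -1.2500; (r_i+r_j)·cross = 9·-1.2500 = -11.2500
edge 6: (2.5,15)→(1.5,7.5)  cross = 2.5·7.5 − 1.5·15 = -3.7500; (r_i+r_j)·cross = 4·-3.7500 = -15.0000
Σcross = 838.2500 → A = |Σcross|/2 = 419.1250 mm²
Σ(r_i+r_j)·cross = 24956.6250 → first moment M = |Σ|/6 = 4159.4375
R_c = M/A = 4159.4375/419.1250 = 9.9241 mm
θ = 298° = 5.201081 rad
V = θ·R_c·A = 5.201081·9.9241·419.1250 = 21633.572 mm³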